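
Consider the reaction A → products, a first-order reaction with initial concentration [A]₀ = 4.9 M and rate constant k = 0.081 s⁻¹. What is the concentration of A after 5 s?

3.268 M

Step 1: For a first-order reaction: [A] = [A]₀ × e^(-kt)
Step 2: [A] = 4.9 × e^(-0.081 × 5)
Step 3: [A] = 4.9 × e^(-0.405)
Step 4: [A] = 4.9 × 0.666977 = 3.268 M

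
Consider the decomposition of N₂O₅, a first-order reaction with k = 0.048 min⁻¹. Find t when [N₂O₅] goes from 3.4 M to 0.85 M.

28.88 min

Step 1: For first-order: t = ln([N₂O₅]₀/[N₂O₅])/k
Step 2: t = ln(3.4/0.85)/0.048
Step 3: t = ln(4)/0.048
Step 4: t = 1.386/0.048 = 28.88 min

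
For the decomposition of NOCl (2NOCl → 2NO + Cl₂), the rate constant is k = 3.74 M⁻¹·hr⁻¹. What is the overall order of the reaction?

second order (2)

Step 1: The units of k for an nth-order reaction are (concentration)^(1-n)·(time)⁻¹.
Step 2: Here k has units M⁻¹·hr⁻¹, so the concentration exponent is -1.
Step 3: 1 - n = -1 ⇒ n = 2. The reaction is second order.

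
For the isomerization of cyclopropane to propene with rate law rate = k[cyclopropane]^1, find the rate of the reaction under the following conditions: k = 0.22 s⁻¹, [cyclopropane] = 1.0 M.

0.22 M/s

Step 1: Identify the rate law: rate = k[cyclopropane]^1
Step 2: Substitute values: rate = 0.22 × (1.0)^1
Step 3: Calculate: rate = 0.22 × 1 = 0.22 M/s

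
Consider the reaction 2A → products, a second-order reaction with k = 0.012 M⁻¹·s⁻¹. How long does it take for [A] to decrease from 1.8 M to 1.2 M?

23.15 s

Step 1: For second-order: t = (1/[A] - 1/[A]₀)/k
Step 2: t = (1/1.2 - 1/1.8)/0.012
Step 3: t = (0.8333 - 0.5556)/0.012
Step 4: t = 0.2778/0.012 = 23.15 s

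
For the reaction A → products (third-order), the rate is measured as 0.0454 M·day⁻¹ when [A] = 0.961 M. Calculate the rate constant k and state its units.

0.05115 M⁻²·day⁻¹

Step 1: rate = k[A]^3, so k = rate / [A]^3.
Step 2: k = 0.0454 / (0.961)^3 = 0.0454 / 0.8875.
Step 3: k = 0.05115 M⁻²·day⁻¹.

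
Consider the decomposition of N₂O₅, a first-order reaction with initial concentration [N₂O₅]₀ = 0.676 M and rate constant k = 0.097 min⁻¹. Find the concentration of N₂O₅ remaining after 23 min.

0.07262 M

Step 1: For a first-order reaction: [N₂O₅] = [N₂O₅]₀ × e^(-kt)
Step 2: [N₂O₅] = 0.676 × e^(-0.097 × 23)
Step 3: [N₂O₅] = 0.676 × e^(-2.231)
Step 4: [N₂O₅] = 0.676 × 0.107421 = 0.07262 M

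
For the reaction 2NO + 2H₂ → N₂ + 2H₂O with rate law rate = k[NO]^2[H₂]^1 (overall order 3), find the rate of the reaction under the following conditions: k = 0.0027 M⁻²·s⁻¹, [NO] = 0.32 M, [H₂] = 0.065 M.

1.797e-05 M/s

Step 1: The rate law is rate = k[NO]^2[H₂]^1, overall order = 2+1 = 3
Step 2: Substitute values: rate = 0.0027 × (0.32)^2 × (0.065)^1
Step 3: rate = 0.0027 × 0.1024 × 0.065 = 1.79712e-05 M/s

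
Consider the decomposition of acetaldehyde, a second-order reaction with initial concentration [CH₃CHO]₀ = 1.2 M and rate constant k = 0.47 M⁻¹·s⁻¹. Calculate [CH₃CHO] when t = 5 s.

0.3141 M

Step 1: For a second-order reaction: 1/[CH₃CHO] = 1/[CH₃CHO]₀ + kt
Step 2: 1/[CH₃CHO] = 1/1.2 + 0.47 × 5
Step 3: 1/[CH₃CHO] = 0.8333 + 2.35 = 3.183
Step 4: [CH₃CHO] = 1/3.183 = 0.3141 M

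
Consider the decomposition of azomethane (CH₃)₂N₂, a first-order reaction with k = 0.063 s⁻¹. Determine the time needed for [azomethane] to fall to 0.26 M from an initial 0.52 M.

11 s

Step 1: For first-order: t = ln([azomethane]₀/[azomethane])/k
Step 2: t = ln(0.52/0.26)/0.063
Step 3: t = ln(2)/0.063
Step 4: t = 0.6931/0.063 = 11 s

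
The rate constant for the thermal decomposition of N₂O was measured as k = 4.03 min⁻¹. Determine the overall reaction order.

first order (1)

Step 1: The units of k for an nth-order reaction are (concentration)^(1-n)·(time)⁻¹.
Step 2: Here k has units min⁻¹, so the concentration exponent is 0.
Step 3: 1 - n = 0 ⇒ n = 1. The reaction is first order.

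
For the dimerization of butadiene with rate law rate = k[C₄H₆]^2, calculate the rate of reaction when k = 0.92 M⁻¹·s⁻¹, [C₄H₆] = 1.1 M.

1.113 M/s

Step 1: Identify the rate law: rate = k[C₄H₆]^2
Step 2: Substitute values: rate = 0.92 × (1.1)^2
Step 3: Calculate: rate = 0.92 × 1.21 = 1.1132 M/s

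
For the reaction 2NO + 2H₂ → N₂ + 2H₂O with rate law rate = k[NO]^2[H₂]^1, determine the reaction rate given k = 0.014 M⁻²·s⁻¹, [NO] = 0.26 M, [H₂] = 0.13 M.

0.000123 M/s

Step 1: The rate law is rate = k[NO]^2[H₂]^1
Step 2: Substitute: rate = 0.014 × (0.26)^2 × (0.13)^1
Step 3: rate = 0.014 × 0.0676 × 0.13 = 0.000123032 M/s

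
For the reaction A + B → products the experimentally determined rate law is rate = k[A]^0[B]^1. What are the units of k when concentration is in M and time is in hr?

hr⁻¹

Step 1: Overall order = 0 + 1 = 1.
Step 2: rate has units M·hr⁻¹; [A]^0[B]^1 has units M^1.
Step 3: k = rate/([A]^0[B]^1), so units of k = M^(1-1)·hr⁻¹ = hr⁻¹.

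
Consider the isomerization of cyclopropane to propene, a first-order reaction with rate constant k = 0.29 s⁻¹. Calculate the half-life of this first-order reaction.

2.39 s

Step 1: For a first-order reaction, t₁/₂ = ln(2)/k
Step 2: t₁/₂ = ln(2)/0.29
Step 3: t₁/₂ = 0.6931/0.29 = 2.39 s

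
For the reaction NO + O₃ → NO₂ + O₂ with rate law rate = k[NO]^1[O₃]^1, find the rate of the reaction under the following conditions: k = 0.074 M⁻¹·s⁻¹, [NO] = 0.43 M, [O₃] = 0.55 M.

0.0175 M/s

Step 1: The rate law is rate = k[NO]^1[O₃]^1
Step 2: Substitute: rate = 0.074 × (0.43)^1 × (0.55)^1
Step 3: rate = 0.074 × 0.43 × 0.55 = 0.017501 M/s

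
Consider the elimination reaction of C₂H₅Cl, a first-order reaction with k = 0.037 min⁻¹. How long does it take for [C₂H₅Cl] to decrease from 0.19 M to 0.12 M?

12.42 min

Step 1: For first-order: t = ln([C₂H₅Cl]₀/[C₂H₅Cl])/k
Step 2: t = ln(0.19/0.12)/0.037
Step 3: t = ln(1.583)/0.037
Step 4: t = 0.4595/0.037 = 12.42 min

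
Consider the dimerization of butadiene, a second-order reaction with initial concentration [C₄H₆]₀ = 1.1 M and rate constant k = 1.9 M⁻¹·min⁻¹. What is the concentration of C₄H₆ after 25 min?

0.02066 M

Step 1: For a second-order reaction: 1/[C₄H₆] = 1/[C₄H₆]₀ + kt
Step 2: 1/[C₄H₆] = 1/1.1 + 1.9 × 25
Step 3: 1/[C₄H₆] = 0.9091 + 47.5 = 48.41
Step 4: [C₄H₆] = 1/48.41 = 0.02066 M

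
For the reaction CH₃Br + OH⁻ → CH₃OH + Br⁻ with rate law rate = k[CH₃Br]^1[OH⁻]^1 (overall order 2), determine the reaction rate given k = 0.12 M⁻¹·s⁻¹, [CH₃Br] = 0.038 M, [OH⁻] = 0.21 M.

0.0009576 M/s

Step 1: The rate law is rate = k[CH₃Br]^1[OH⁻]^1, overall order = 1+1 = 2
Step 2: Substitute values: rate = 0.12 × (0.038)^1 × (0.21)^1
Step 3: rate = 0.12 × 0.038 × 0.21 = 0.0009576 M/s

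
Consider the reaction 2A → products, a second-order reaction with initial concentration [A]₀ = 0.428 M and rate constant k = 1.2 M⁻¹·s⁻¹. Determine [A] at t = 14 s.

0.05226 M

Step 1: For a second-order reaction: 1/[A] = 1/[A]₀ + kt
Step 2: 1/[A] = 1/0.428 + 1.2 × 14
Step 3: 1/[A] = 2.336 + 16.8 = 19.14
Step 4: [A] = 1/19.14 = 0.05226 M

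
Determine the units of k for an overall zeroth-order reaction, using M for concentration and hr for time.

M·hr⁻¹

Step 1: For overall order n, rate = k × (concentration)^n.
Step 2: Rate has units M·hr⁻¹; concentration term has units M^0.
Step 3: k = rate / (concentration)^n, so units of k = M^(1-0)·hr⁻¹ = M·hr⁻¹.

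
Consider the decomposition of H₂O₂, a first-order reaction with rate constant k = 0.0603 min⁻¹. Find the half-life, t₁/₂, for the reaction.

11.49 min

Step 1: For a first-order reaction, t₁/₂ = ln(2)/k
Step 2: t₁/₂ = ln(2)/0.0603
Step 3: t₁/₂ = 0.6931/0.0603 = 11.49 min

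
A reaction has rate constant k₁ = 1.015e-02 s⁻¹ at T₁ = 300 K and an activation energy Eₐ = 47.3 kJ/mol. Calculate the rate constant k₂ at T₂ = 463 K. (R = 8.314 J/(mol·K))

8.053e+00 s⁻¹

Step 1: Use the two-temperature Arrhenius form: ln(k₂/k₁) = -Eₐ/R × (1/T₂ - 1/T₁)
Step 2: Convert Eₐ to J/mol: 47.3 kJ/mol = 47300 J/mol
Step 3: 1/T₂ - 1/T₁ = 1/463 - 1/300 = -1.173506e-03 K⁻¹
Step 4: ln(k₂/k₁) = -47300/8.314 × -1.173506e-03 = 6.67631
Step 5: k₂ = k₁ × exp(6.67631) = 1.015e-02 × 7.93386e+02 = 8.053e+00 s⁻¹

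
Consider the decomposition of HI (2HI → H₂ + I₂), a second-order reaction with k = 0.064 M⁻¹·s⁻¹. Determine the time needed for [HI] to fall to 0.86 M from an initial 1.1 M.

3.964 s

Step 1: For second-order: t = (1/[HI] - 1/[HI]₀)/k
Step 2: t = (1/0.86 - 1/1.1)/0.064
Step 3: t = (1.163 - 0.9091)/0.064
Step 4: t = 0.2537/0.064 = 3.964 s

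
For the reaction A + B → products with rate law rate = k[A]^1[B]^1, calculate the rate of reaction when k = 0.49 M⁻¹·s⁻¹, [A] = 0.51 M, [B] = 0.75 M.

0.1874 M/s

Step 1: The rate law is rate = k[A]^1[B]^1
Step 2: Substitute: rate = 0.49 × (0.51)^1 × (0.75)^1
Step 3: rate = 0.49 × 0.51 × 0.75 = 0.187425 M/s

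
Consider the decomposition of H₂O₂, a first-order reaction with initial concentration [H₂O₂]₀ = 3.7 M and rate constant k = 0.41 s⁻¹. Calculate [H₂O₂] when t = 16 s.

0.005239 M

Step 1: For a first-order reaction: [H₂O₂] = [H₂O₂]₀ × e^(-kt)
Step 2: [H₂O₂] = 3.7 × e^(-0.41 × 16)
Step 3: [H₂O₂] = 3.7 × e^(-6.56)
Step 4: [H₂O₂] = 3.7 × 0.00141589 = 0.005239 M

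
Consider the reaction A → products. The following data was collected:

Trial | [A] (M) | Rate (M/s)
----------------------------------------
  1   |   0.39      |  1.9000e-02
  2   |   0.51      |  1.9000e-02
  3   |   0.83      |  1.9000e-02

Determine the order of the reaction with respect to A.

zeroth order (0)

Step 1: Compare trials - when concentration changes, rate stays constant.
Step 2: rate₂/rate₁ = 1.9000e-02/1.9000e-02 = 1
Step 3: [A]₂/[A]₁ = 0.51/0.39 = 1.308
Step 4: Since rate ratio ≈ (conc ratio)^0, the reaction is zeroth order.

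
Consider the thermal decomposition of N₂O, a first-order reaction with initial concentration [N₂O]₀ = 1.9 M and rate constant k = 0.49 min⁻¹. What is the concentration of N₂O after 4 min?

0.2676 M

Step 1: For a first-order reaction: [N₂O] = [N₂O]₀ × e^(-kt)
Step 2: [N₂O] = 1.9 × e^(-0.49 × 4)
Step 3: [N₂O] = 1.9 × e^(-1.96)
Step 4: [N₂O] = 1.9 × 0.140858 = 0.2676 M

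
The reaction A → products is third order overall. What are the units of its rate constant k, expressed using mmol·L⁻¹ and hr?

(mmol·L⁻¹)⁻²·hr⁻¹

Step 1: For overall order n, rate = k × (concentration)^n.
Step 2: Rate has units mmol·L⁻¹·hr⁻¹; concentration term has units (mmol·L⁻¹)^3.
Step 3: k = rate / (concentration)^n, so units of k = (mmol·L⁻¹)^(1-3)·hr⁻¹ = (mmol·L⁻¹)⁻²·hr⁻¹.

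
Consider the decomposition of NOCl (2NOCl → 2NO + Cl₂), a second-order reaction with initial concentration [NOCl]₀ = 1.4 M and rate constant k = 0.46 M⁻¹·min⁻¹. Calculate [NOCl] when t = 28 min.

0.07356 M

Step 1: For a second-order reaction: 1/[NOCl] = 1/[NOCl]₀ + kt
Step 2: 1/[NOCl] = 1/1.4 + 0.46 × 28
Step 3: 1/[NOCl] = 0.7143 + 12.88 = 13.59
Step 4: [NOCl] = 1/13.59 = 0.07356 M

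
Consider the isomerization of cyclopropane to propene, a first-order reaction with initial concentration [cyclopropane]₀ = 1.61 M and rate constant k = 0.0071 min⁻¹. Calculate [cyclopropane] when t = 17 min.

1.427 M

Step 1: For a first-order reaction: [cyclopropane] = [cyclopropane]₀ × e^(-kt)
Step 2: [cyclopropane] = 1.61 × e^(-0.0071 × 17)
Step 3: [cyclopropane] = 1.61 × e^(-0.1207)
Step 4: [cyclopropane] = 1.61 × 0.8863 = 1.427 M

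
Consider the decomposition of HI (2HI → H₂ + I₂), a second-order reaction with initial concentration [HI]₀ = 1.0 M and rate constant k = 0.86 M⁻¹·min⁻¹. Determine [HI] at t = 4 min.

0.2252 M

Step 1: For a second-order reaction: 1/[HI] = 1/[HI]₀ + kt
Step 2: 1/[HI] = 1/1.0 + 0.86 × 4
Step 3: 1/[HI] = 1 + 3.44 = 4.44
Step 4: [HI] = 1/4.44 = 0.2252 M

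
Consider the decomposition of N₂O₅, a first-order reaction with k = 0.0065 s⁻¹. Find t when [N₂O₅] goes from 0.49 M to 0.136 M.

197.2 s

Step 1: For first-order: t = ln([N₂O₅]₀/[N₂O₅])/k
Step 2: t = ln(0.49/0.136)/0.0065
Step 3: t = ln(3.603)/0.0065
Step 4: t = 1.282/0.0065 = 197.2 s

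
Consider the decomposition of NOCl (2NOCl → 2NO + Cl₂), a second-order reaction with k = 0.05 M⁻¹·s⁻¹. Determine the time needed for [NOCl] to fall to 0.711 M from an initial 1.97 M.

17.98 s

Step 1: For second-order: t = (1/[NOCl] - 1/[NOCl]₀)/k
Step 2: t = (1/0.711 - 1/1.97)/0.05
Step 3: t = (1.406 - 0.5076)/0.05
Step 4: t = 0.8989/0.05 = 17.98 s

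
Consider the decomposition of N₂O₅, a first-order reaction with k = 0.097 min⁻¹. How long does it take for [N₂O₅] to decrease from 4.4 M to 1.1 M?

14.29 min

Step 1: For first-order: t = ln([N₂O₅]₀/[N₂O₅])/k
Step 2: t = ln(4.4/1.1)/0.097
Step 3: t = ln(4)/0.097
Step 4: t = 1.386/0.097 = 14.29 min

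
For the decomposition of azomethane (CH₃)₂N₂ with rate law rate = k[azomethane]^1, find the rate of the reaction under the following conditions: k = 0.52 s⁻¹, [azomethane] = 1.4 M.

0.728 M/s

Step 1: Identify the rate law: rate = k[azomethane]^1
Step 2: Substitute values: rate = 0.52 × (1.4)^1
Step 3: Calculate: rate = 0.52 × 1.4 = 0.728 M/s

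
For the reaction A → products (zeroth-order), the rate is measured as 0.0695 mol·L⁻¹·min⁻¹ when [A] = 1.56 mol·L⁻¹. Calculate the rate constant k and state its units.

0.0695 mol·L⁻¹·min⁻¹

Step 1: For a zeroth-order reaction, rate = k (independent of concentration).
Step 2: k = rate = 0.0695 mol·L⁻¹·min⁻¹.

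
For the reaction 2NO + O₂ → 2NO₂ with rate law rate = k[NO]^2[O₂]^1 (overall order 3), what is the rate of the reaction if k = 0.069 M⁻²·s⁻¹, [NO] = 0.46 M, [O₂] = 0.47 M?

0.006862 M/s

Step 1: The rate law is rate = k[NO]^2[O₂]^1, overall order = 2+1 = 3
Step 2: Substitute values: rate = 0.069 × (0.46)^2 × (0.47)^1
Step 3: rate = 0.069 × 0.2116 × 0.47 = 0.00686219 M/s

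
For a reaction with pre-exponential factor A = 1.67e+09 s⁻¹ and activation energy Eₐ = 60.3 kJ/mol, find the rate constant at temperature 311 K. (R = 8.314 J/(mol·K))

1.24e-01 s⁻¹

Step 1: Use the Arrhenius equation: k = A × exp(-Eₐ/RT)
Step 2: Convert Eₐ to J/mol: 60.3 kJ/mol = 60300 J/mol
Step 3: Calculate the exponent: -Eₐ/(RT) = -60300/(8.314 × 311) = -23.32099
Step 4: k = 1.67e+09 × exp(-23.32099)
Step 5: k = 1.67e+09 × 7.44428e-11 = 1.2432e-01 s⁻¹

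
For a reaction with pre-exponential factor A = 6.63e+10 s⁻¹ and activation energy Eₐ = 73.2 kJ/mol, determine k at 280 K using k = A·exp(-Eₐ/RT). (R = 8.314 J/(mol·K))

1.46e-03 s⁻¹

Step 1: Use the Arrhenius equation: k = A × exp(-Eₐ/RT)
Step 2: Convert Eₐ to J/mol: 73.2 kJ/mol = 73200 J/mol
Step 3: Calculate the exponent: -Eₐ/(RT) = -73200/(8.314 × 280) = -31.44438
Step 4: k = 6.63e+10 × exp(-31.44438)
Step 5: k = 6.63e+10 × 2.20739e-14 = 1.4635e-03 s⁻¹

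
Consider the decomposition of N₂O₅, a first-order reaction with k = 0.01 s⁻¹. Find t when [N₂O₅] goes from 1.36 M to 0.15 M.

220.5 s

Step 1: For first-order: t = ln([N₂O₅]₀/[N₂O₅])/k
Step 2: t = ln(1.36/0.15)/0.01
Step 3: t = ln(9.067)/0.01
Step 4: t = 2.205/0.01 = 220.5 s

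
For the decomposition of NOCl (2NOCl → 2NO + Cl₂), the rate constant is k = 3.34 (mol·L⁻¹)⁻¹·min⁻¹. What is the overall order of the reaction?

second order (2)

Step 1: The units of k for an nth-order reaction are (concentration)^(1-n)·(time)⁻¹.
Step 2: Here k has units (mol·L⁻¹)⁻¹·min⁻¹, so the concentration exponent is -1.
Step 3: 1 - n = -1 ⇒ n = 2. The reaction is second order.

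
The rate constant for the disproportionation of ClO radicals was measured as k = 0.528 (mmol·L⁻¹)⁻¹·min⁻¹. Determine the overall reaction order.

second order (2)

Step 1: The units of k for an nth-order reaction are (concentration)^(1-n)·(time)⁻¹.
Step 2: Here k has units (mmol·L⁻¹)⁻¹·min⁻¹, so the concentration exponent is -1.
Step 3: 1 - n = -1 ⇒ n = 2. The reaction is second order.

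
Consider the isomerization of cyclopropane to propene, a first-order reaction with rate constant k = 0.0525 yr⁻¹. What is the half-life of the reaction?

13.2 yr

Step 1: For a first-order reaction, t₁/₂ = ln(2)/k
Step 2: t₁/₂ = ln(2)/0.0525
Step 3: t₁/₂ = 0.6931/0.0525 = 13.2 yr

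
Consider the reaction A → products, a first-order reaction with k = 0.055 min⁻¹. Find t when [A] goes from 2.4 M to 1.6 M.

7.372 min

Step 1: For first-order: t = ln([A]₀/[A])/k
Step 2: t = ln(2.4/1.6)/0.055
Step 3: t = ln(1.5)/0.055
Step 4: t = 0.4055/0.055 = 7.372 min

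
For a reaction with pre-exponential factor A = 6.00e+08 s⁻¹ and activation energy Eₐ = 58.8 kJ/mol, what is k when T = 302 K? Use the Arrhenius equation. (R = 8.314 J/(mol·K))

4.05e-02 s⁻¹

Step 1: Use the Arrhenius equation: k = A × exp(-Eₐ/RT)
Step 2: Convert Eₐ to J/mol: 58.8 kJ/mol = 58800 J/mol
Step 3: Calculate the exponent: -Eₐ/(RT) = -58800/(8.314 × 302) = -23.41857
Step 4: k = 6.00e+08 × exp(-23.41857)
Step 5: k = 6.00e+08 × 6.75218e-11 = 4.0513e-02 s⁻¹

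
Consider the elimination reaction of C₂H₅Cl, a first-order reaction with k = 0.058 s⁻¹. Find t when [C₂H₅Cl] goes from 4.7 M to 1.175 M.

23.9 s

Step 1: For first-order: t = ln([C₂H₅Cl]₀/[C₂H₅Cl])/k
Step 2: t = ln(4.7/1.175)/0.058
Step 3: t = ln(4)/0.058
Step 4: t = 1.386/0.058 = 23.9 s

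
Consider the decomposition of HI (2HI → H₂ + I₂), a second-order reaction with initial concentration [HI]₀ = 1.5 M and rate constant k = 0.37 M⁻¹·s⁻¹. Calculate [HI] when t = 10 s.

0.229 M

Step 1: For a second-order reaction: 1/[HI] = 1/[HI]₀ + kt
Step 2: 1/[HI] = 1/1.5 + 0.37 × 10
Step 3: 1/[HI] = 0.6667 + 3.7 = 4.367
Step 4: [HI] = 1/4.367 = 0.229 M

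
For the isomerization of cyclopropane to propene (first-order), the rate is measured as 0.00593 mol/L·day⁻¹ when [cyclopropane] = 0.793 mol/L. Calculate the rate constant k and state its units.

0.007478 day⁻¹

Step 1: rate = k[cyclopropane]^1, so k = rate / [cyclopropane]^1.
Step 2: k = 0.00593 / (0.793)^1 = 0.00593 / 0.793.
Step 3: k = 0.007478 day⁻¹.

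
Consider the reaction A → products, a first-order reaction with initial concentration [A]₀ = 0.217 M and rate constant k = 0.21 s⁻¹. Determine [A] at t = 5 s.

0.07594 M

Step 1: For a first-order reaction: [A] = [A]₀ × e^(-kt)
Step 2: [A] = 0.217 × e^(-0.21 × 5)
Step 3: [A] = 0.217 × e^(-1.05)
Step 4: [A] = 0.217 × 0.349938 = 0.07594 M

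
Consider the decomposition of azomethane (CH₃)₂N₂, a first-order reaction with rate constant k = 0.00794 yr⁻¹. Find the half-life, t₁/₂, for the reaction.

87.3 yr

Step 1: For a first-order reaction, t₁/₂ = ln(2)/k
Step 2: t₁/₂ = ln(2)/0.00794
Step 3: t₁/₂ = 0.6931/0.00794 = 87.3 yr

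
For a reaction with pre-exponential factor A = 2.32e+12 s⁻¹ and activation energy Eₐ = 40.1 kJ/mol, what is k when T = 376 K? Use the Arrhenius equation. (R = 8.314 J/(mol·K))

6.23e+06 s⁻¹

Step 1: Use the Arrhenius equation: k = A × exp(-Eₐ/RT)
Step 2: Convert Eₐ to J/mol: 40.1 kJ/mol = 40100 J/mol
Step 3: Calculate the exponent: -Eₐ/(RT) = -40100/(8.314 × 376) = -12.82763
Step 4: k = 2.32e+12 × exp(-12.82763)
Step 5: k = 2.32e+12 × 2.68554e-06 = 6.2305e+06 s⁻¹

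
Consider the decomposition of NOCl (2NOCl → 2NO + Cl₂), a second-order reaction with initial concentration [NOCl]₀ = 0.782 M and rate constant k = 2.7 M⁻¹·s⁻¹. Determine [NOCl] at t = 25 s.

0.01454 M

Step 1: For a second-order reaction: 1/[NOCl] = 1/[NOCl]₀ + kt
Step 2: 1/[NOCl] = 1/0.782 + 2.7 × 25
Step 3: 1/[NOCl] = 1.279 + 67.5 = 68.78
Step 4: [NOCl] = 1/68.78 = 0.01454 M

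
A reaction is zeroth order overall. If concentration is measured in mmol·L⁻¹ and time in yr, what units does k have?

mmol·L⁻¹·yr⁻¹

Step 1: For overall order n, rate = k × (concentration)^n.
Step 2: Rate has units mmol·L⁻¹·yr⁻¹; concentration term has units (mmol·L⁻¹)^0.
Step 3: k = rate / (concentration)^n, so units of k = (mmol·L⁻¹)^(1-0)·yr⁻¹ = mmol·L⁻¹·yr⁻¹.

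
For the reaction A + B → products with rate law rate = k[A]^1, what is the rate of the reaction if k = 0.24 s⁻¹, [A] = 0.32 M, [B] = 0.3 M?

0.0768 M/s

Step 1: The rate law is rate = k[A]^1
Step 2: Note that the rate does not depend on [B] (zero order in B).
Step 3: rate = 0.24 × (0.32)^1 = 0.0768 M/s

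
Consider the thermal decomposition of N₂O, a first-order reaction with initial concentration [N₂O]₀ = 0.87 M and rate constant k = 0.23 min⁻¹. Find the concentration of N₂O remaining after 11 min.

0.0693 M

Step 1: For a first-order reaction: [N₂O] = [N₂O]₀ × e^(-kt)
Step 2: [N₂O] = 0.87 × e^(-0.23 × 11)
Step 3: [N₂O] = 0.87 × e^(-2.53)
Step 4: [N₂O] = 0.87 × 0.079659 = 0.0693 M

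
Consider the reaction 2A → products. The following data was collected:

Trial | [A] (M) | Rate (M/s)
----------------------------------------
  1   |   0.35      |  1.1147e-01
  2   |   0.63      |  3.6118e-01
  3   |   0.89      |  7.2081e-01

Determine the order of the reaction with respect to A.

second order (2)

Step 1: Compare trials to find order n where rate₂/rate₁ = ([A]₂/[A]₁)^n
Step 2: rate₂/rate₁ = 3.6118e-01/1.1147e-01 = 3.24
Step 3: [A]₂/[A]₁ = 0.63/0.35 = 1.8
Step 4: n = ln(3.24)/ln(1.8) = 2.00 ≈ 2
Step 5: The reaction is second order in A.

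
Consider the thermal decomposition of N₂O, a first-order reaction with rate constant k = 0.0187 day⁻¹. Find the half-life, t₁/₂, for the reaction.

37.07 day

Step 1: For a first-order reaction, t₁/₂ = ln(2)/k
Step 2: t₁/₂ = ln(2)/0.0187
Step 3: t₁/₂ = 0.6931/0.0187 = 37.07 day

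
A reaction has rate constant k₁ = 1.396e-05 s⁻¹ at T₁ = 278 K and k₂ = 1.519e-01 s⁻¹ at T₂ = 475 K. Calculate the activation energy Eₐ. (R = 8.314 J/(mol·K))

51.8 kJ/mol

Step 1: Use the two-temperature Arrhenius form: ln(k₂/k₁) = -Eₐ/R × (1/T₂ - 1/T₁)
Step 2: ln(k₂/k₁) = ln(1.519e-01/1.396e-05) = ln(10881.1) = 9.29478
Step 3: 1/T₂ - 1/T₁ = 1/475 - 1/278 = -1.491859e-03 K⁻¹
Step 4: Eₐ = -R × ln(k₂/k₁) / (1/T₂ - 1/T₁) = -8.314 × 9.29478 / -1.491859e-03
Step 5: Eₐ = 5.1799e+04 J/mol = 51.8 kJ/mol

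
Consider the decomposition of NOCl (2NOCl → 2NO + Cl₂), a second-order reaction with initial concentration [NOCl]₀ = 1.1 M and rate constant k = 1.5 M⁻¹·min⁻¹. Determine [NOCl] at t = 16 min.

0.04015 M

Step 1: For a second-order reaction: 1/[NOCl] = 1/[NOCl]₀ + kt
Step 2: 1/[NOCl] = 1/1.1 + 1.5 × 16
Step 3: 1/[NOCl] = 0.9091 + 24 = 24.91
Step 4: [NOCl] = 1/24.91 = 0.04015 M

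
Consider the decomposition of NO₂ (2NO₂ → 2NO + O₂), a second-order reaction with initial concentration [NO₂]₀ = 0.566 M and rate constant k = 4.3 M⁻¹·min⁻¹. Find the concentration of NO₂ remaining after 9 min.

0.02471 M

Step 1: For a second-order reaction: 1/[NO₂] = 1/[NO₂]₀ + kt
Step 2: 1/[NO₂] = 1/0.566 + 4.3 × 9
Step 3: 1/[NO₂] = 1.767 + 38.7 = 40.47
Step 4: [NO₂] = 1/40.47 = 0.02471 M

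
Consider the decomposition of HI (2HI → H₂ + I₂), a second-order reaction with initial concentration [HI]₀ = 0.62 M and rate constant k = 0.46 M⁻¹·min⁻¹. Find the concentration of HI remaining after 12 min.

0.1402 M

Step 1: For a second-order reaction: 1/[HI] = 1/[HI]₀ + kt
Step 2: 1/[HI] = 1/0.62 + 0.46 × 12
Step 3: 1/[HI] = 1.613 + 5.52 = 7.133
Step 4: [HI] = 1/7.133 = 0.1402 M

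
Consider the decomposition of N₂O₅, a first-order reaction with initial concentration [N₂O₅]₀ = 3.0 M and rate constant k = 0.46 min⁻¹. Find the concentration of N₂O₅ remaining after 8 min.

0.07567 M

Step 1: For a first-order reaction: [N₂O₅] = [N₂O₅]₀ × e^(-kt)
Step 2: [N₂O₅] = 3.0 × e^(-0.46 × 8)
Step 3: [N₂O₅] = 3.0 × e^(-3.68)
Step 4: [N₂O₅] = 3.0 × 0.025223 = 0.07567 M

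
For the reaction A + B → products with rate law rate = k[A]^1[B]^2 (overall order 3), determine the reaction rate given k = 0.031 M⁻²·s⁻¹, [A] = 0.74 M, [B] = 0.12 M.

0.0003303 M/s

Step 1: The rate law is rate = k[A]^1[B]^2, overall order = 1+2 = 3
Step 2: Substitute values: rate = 0.031 × (0.74)^1 × (0.12)^2
Step 3: rate = 0.031 × 0.74 × 0.0144 = 0.000330336 M/s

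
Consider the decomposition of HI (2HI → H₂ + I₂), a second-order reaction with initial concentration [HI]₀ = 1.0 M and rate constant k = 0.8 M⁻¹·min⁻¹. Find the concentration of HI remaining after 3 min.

0.2941 M

Step 1: For a second-order reaction: 1/[HI] = 1/[HI]₀ + kt
Step 2: 1/[HI] = 1/1.0 + 0.8 × 3
Step 3: 1/[HI] = 1 + 2.4 = 3.4
Step 4: [HI] = 1/3.4 = 0.2941 M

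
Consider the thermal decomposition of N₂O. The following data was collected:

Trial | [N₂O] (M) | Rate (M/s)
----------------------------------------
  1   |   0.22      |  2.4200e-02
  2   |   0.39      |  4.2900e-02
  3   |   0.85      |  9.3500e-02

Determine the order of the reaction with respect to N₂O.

first order (1)

Step 1: Compare trials to find order n where rate₂/rate₁ = ([N₂O]₂/[N₂O]₁)^n
Step 2: rate₂/rate₁ = 4.2900e-02/2.4200e-02 = 1.773
Step 3: [N₂O]₂/[N₂O]₁ = 0.39/0.22 = 1.773
Step 4: n = ln(1.773)/ln(1.773) = 1.00 ≈ 1
Step 5: The reaction is first order in N₂O.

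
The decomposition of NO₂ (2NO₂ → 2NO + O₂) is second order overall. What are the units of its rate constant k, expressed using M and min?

M⁻¹·min⁻¹

Step 1: For overall order n, rate = k × (concentration)^n.
Step 2: Rate has units M·min⁻¹; concentration term has units M^2.
Step 3: k = rate / (concentration)^n, so units of k = M^(1-2)·min⁻¹ = M⁻¹·min⁻¹.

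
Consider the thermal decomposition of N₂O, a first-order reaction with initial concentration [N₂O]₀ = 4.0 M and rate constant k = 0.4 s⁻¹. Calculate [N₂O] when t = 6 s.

0.3629 M

Step 1: For a first-order reaction: [N₂O] = [N₂O]₀ × e^(-kt)
Step 2: [N₂O] = 4.0 × e^(-0.4 × 6)
Step 3: [N₂O] = 4.0 × e^(-2.4)
Step 4: [N₂O] = 4.0 × 0.090718 = 0.3629 M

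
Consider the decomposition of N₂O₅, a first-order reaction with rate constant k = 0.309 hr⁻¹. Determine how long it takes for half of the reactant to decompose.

2.243 hr

Step 1: For a first-order reaction, t₁/₂ = ln(2)/k
Step 2: t₁/₂ = ln(2)/0.309
Step 3: t₁/₂ = 0.6931/0.309 = 2.243 hr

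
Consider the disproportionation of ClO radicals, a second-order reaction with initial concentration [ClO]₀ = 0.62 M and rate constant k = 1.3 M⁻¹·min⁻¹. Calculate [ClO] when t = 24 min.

0.03048 M

Step 1: For a second-order reaction: 1/[ClO] = 1/[ClO]₀ + kt
Step 2: 1/[ClO] = 1/0.62 + 1.3 × 24
Step 3: 1/[ClO] = 1.613 + 31.2 = 32.81
Step 4: [ClO] = 1/32.81 = 0.03048 M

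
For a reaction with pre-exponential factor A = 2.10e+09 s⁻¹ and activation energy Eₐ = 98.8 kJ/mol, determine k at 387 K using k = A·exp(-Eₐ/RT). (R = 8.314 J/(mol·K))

9.69e-05 s⁻¹

Step 1: Use the Arrhenius equation: k = A × exp(-Eₐ/RT)
Step 2: Convert Eₐ to J/mol: 98.8 kJ/mol = 98800 J/mol
Step 3: Calculate the exponent: -Eₐ/(RT) = -98800/(8.314 × 387) = -30.70690
Step 4: k = 2.10e+09 × exp(-30.70690)
Step 5: k = 2.10e+09 × 4.61491e-14 = 9.6913e-05 s⁻¹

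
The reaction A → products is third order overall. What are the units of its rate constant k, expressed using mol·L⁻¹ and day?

(mol·L⁻¹)⁻²·day⁻¹

Step 1: For overall order n, rate = k × (concentration)^n.
Step 2: Rate has units mol·L⁻¹·day⁻¹; concentration term has units (mol·L⁻¹)^3.
Step 3: k = rate / (concentration)^n, so units of k = (mol·L⁻¹)^(1-3)·day⁻¹ = (mol·L⁻¹)⁻²·day⁻¹.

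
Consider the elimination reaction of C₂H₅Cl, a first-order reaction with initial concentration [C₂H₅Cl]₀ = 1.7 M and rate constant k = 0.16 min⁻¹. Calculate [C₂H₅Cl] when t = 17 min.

0.112 M

Step 1: For a first-order reaction: [C₂H₅Cl] = [C₂H₅Cl]₀ × e^(-kt)
Step 2: [C₂H₅Cl] = 1.7 × e^(-0.16 × 17)
Step 3: [C₂H₅Cl] = 1.7 × e^(-2.72)
Step 4: [C₂H₅Cl] = 1.7 × 0.0658748 = 0.112 M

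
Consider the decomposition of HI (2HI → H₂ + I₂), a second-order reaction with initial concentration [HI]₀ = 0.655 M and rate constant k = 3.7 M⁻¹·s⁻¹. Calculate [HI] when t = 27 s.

0.009859 M

Step 1: For a second-order reaction: 1/[HI] = 1/[HI]₀ + kt
Step 2: 1/[HI] = 1/0.655 + 3.7 × 27
Step 3: 1/[HI] = 1.527 + 99.9 = 101.4
Step 4: [HI] = 1/101.4 = 0.009859 M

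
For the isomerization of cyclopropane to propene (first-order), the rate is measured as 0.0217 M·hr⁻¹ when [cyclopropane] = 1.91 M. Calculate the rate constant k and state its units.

0.01136 hr⁻¹

Step 1: rate = k[cyclopropane]^1, so k = rate / [cyclopropane]^1.
Step 2: k = 0.0217 / (1.91)^1 = 0.0217 / 1.91.
Step 3: k = 0.01136 hr⁻¹.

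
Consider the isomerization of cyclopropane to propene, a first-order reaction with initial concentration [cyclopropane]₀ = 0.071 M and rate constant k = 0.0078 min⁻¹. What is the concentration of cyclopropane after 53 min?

0.04696 M

Step 1: For a first-order reaction: [cyclopropane] = [cyclopropane]₀ × e^(-kt)
Step 2: [cyclopropane] = 0.071 × e^(-0.0078 × 53)
Step 3: [cyclopropane] = 0.071 × e^(-0.4134)
Step 4: [cyclopropane] = 0.071 × 0.661398 = 0.04696 M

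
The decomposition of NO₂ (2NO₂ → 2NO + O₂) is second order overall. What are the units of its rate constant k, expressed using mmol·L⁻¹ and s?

(mmol·L⁻¹)⁻¹·s⁻¹

Step 1: For overall order n, rate = k × (concentration)^n.
Step 2: Rate has units mmol·L⁻¹·s⁻¹; concentration term has units (mmol·L⁻¹)^2.
Step 3: k = rate / (concentration)^n, so units of k = (mmol·L⁻¹)^(1-2)·s⁻¹ = (mmol·L⁻¹)⁻¹·s⁻¹.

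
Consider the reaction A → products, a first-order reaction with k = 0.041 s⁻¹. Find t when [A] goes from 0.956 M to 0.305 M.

27.86 s

Step 1: For first-order: t = ln([A]₀/[A])/k
Step 2: t = ln(0.956/0.305)/0.041
Step 3: t = ln(3.134)/0.041
Step 4: t = 1.142/0.041 = 27.86 s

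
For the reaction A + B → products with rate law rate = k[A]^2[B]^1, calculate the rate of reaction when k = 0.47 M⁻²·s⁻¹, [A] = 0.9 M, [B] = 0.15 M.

0.0571 M/s

Step 1: The rate law is rate = k[A]^2[B]^1
Step 2: Substitute: rate = 0.47 × (0.9)^2 × (0.15)^1
Step 3: rate = 0.47 × 0.81 × 0.15 = 0.057105 M/s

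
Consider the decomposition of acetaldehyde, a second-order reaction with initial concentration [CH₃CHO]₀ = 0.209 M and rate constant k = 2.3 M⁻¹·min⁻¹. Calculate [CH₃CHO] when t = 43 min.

0.009645 M

Step 1: For a second-order reaction: 1/[CH₃CHO] = 1/[CH₃CHO]₀ + kt
Step 2: 1/[CH₃CHO] = 1/0.209 + 2.3 × 43
Step 3: 1/[CH₃CHO] = 4.785 + 98.9 = 103.7
Step 4: [CH₃CHO] = 1/103.7 = 0.009645 M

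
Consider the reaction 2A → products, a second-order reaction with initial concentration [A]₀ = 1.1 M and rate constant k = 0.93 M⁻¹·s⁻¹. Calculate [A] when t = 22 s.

0.0468 M

Step 1: For a second-order reaction: 1/[A] = 1/[A]₀ + kt
Step 2: 1/[A] = 1/1.1 + 0.93 × 22
Step 3: 1/[A] = 0.9091 + 20.46 = 21.37
Step 4: [A] = 1/21.37 = 0.0468 M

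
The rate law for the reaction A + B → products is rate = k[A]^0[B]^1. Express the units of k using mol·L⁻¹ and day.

day⁻¹

Step 1: Overall order = 0 + 1 = 1.
Step 2: rate has units mol·L⁻¹·day⁻¹; [A]^0[B]^1 has units (mol·L⁻¹)^1.
Step 3: k = rate/([A]^0[B]^1), so units of k = (mol·L⁻¹)^(1-1)·day⁻¹ = day⁻¹.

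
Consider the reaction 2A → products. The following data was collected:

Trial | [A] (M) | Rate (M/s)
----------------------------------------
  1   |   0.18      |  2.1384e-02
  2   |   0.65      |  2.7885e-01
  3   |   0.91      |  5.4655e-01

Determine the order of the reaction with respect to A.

second order (2)

Step 1: Compare trials to find order n where rate₂/rate₁ = ([A]₂/[A]₁)^n
Step 2: rate₂/rate₁ = 2.7885e-01/2.1384e-02 = 13.04
Step 3: [A]₂/[A]₁ = 0.65/0.18 = 3.611
Step 4: n = ln(13.04)/ln(3.611) = 2.00 ≈ 2
Step 5: The reaction is second order in A.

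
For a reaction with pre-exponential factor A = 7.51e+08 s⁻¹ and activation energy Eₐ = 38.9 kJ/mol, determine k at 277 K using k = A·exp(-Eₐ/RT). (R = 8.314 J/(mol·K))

3.47e+01 s⁻¹

Step 1: Use the Arrhenius equation: k = A × exp(-Eₐ/RT)
Step 2: Convert Eₐ to J/mol: 38.9 kJ/mol = 38900 J/mol
Step 3: Calculate the exponent: -Eₐ/(RT) = -38900/(8.314 × 277) = -16.89117
Step 4: k = 7.51e+08 × exp(-16.89117)
Step 5: k = 7.51e+08 × 4.61592e-08 = 3.4666e+01 s⁻¹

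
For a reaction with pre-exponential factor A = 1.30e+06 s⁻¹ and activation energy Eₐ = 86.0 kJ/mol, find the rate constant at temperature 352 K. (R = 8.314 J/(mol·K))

2.25e-07 s⁻¹

Step 1: Use the Arrhenius equation: k = A × exp(-Eₐ/RT)
Step 2: Convert Eₐ to J/mol: 86.0 kJ/mol = 86000 J/mol
Step 3: Calculate the exponent: -Eₐ/(RT) = -86000/(8.314 × 352) = -29.38636
Step 4: k = 1.30e+06 × exp(-29.38636)
Step 5: k = 1.30e+06 × 1.72849e-13 = 2.2470e-07 s⁻¹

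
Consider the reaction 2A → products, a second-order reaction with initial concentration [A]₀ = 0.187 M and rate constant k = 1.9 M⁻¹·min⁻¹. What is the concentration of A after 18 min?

0.02529 M

Step 1: For a second-order reaction: 1/[A] = 1/[A]₀ + kt
Step 2: 1/[A] = 1/0.187 + 1.9 × 18
Step 3: 1/[A] = 5.348 + 34.2 = 39.55
Step 4: [A] = 1/39.55 = 0.02529 M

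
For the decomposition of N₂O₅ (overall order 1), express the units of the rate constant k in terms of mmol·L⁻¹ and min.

min⁻¹

Step 1: For overall order n, rate = k × (concentration)^n.
Step 2: Rate has units mmol·L⁻¹·min⁻¹; concentration term has units (mmol·L⁻¹)^1.
Step 3: k = rate / (concentration)^n, so units of k = (mmol·L⁻¹)^(1-1)·min⁻¹ = min⁻¹.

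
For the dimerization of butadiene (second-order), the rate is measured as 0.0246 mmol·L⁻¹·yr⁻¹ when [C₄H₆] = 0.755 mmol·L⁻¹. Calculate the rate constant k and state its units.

0.04316 (mmol·L⁻¹)⁻¹·yr⁻¹

Step 1: rate = k[C₄H₆]^2, so k = rate / [C₄H₆]^2.
Step 2: k = 0.0246 / (0.755)^2 = 0.0246 / 0.57.
Step 3: k = 0.04316 (mmol·L⁻¹)⁻¹·yr⁻¹.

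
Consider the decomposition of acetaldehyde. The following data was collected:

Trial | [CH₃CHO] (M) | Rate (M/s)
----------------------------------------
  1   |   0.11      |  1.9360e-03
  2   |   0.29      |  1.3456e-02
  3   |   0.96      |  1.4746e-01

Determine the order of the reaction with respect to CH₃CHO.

second order (2)

Step 1: Compare trials to find order n where rate₂/rate₁ = ([CH₃CHO]₂/[CH₃CHO]₁)^n
Step 2: rate₂/rate₁ = 1.3456e-02/1.9360e-03 = 6.95
Step 3: [CH₃CHO]₂/[CH₃CHO]₁ = 0.29/0.11 = 2.636
Step 4: n = ln(6.95)/ln(2.636) = 2.00 ≈ 2
Step 5: The reaction is second order in CH₃CHO.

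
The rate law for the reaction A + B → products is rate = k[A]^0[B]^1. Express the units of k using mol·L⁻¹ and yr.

yr⁻¹

Step 1: Overall order = 0 + 1 = 1.
Step 2: rate has units mol·L⁻¹·yr⁻¹; [A]^0[B]^1 has units (mol·L⁻¹)^1.
Step 3: k = rate/([A]^0[B]^1), so units of k = (mol·L⁻¹)^(1-1)·yr⁻¹ = yr⁻¹.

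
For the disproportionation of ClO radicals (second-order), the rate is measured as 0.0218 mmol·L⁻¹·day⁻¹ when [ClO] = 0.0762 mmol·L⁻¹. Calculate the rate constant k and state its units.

3.754 (mmol·L⁻¹)⁻¹·day⁻¹

Step 1: rate = k[ClO]^2, so k = rate / [ClO]^2.
Step 2: k = 0.0218 / (0.0762)^2 = 0.0218 / 0.005806.
Step 3: k = 3.754 (mmol·L⁻¹)⁻¹·day⁻¹.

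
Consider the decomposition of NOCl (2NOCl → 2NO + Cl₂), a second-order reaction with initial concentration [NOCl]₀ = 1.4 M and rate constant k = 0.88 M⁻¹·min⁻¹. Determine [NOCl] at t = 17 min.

0.0638 M

Step 1: For a second-order reaction: 1/[NOCl] = 1/[NOCl]₀ + kt
Step 2: 1/[NOCl] = 1/1.4 + 0.88 × 17
Step 3: 1/[NOCl] = 0.7143 + 14.96 = 15.67
Step 4: [NOCl] = 1/15.67 = 0.0638 M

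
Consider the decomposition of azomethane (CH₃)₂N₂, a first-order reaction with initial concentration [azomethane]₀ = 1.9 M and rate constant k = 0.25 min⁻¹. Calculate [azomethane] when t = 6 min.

0.4239 M

Step 1: For a first-order reaction: [azomethane] = [azomethane]₀ × e^(-kt)
Step 2: [azomethane] = 1.9 × e^(-0.25 × 6)
Step 3: [azomethane] = 1.9 × e^(-1.5)
Step 4: [azomethane] = 1.9 × 0.22313 = 0.4239 M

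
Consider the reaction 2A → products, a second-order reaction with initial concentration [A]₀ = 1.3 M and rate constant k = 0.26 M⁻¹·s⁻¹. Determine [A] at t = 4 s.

0.5527 M

Step 1: For a second-order reaction: 1/[A] = 1/[A]₀ + kt
Step 2: 1/[A] = 1/1.3 + 0.26 × 4
Step 3: 1/[A] = 0.7692 + 1.04 = 1.809
Step 4: [A] = 1/1.809 = 0.5527 M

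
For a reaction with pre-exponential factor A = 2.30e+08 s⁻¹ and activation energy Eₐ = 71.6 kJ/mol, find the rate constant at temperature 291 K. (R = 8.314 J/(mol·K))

3.23e-05 s⁻¹

Step 1: Use the Arrhenius equation: k = A × exp(-Eₐ/RT)
Step 2: Convert Eₐ to J/mol: 71.6 kJ/mol = 71600 J/mol
Step 3: Calculate the exponent: -Eₐ/(RT) = -71600/(8.314 × 291) = -29.59443
Step 4: k = 2.30e+08 × exp(-29.59443)
Step 5: k = 2.30e+08 × 1.40379e-13 = 3.2287e-05 s⁻¹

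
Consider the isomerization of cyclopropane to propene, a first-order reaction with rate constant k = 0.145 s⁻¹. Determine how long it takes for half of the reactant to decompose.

4.78 s

Step 1: For a first-order reaction, t₁/₂ = ln(2)/k
Step 2: t₁/₂ = ln(2)/0.145
Step 3: t₁/₂ = 0.6931/0.145 = 4.78 s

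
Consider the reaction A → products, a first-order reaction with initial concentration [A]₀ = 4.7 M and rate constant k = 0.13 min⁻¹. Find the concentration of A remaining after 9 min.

1.459 M

Step 1: For a first-order reaction: [A] = [A]₀ × e^(-kt)
Step 2: [A] = 4.7 × e^(-0.13 × 9)
Step 3: [A] = 4.7 × e^(-1.17)
Step 4: [A] = 4.7 × 0.310367 = 1.459 M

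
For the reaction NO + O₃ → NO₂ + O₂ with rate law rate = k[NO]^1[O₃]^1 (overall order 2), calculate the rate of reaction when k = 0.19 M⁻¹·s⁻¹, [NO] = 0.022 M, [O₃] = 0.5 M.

0.00209 M/s

Step 1: The rate law is rate = k[NO]^1[O₃]^1, overall order = 1+1 = 2
Step 2: Substitute values: rate = 0.19 × (0.022)^1 × (0.5)^1
Step 3: rate = 0.19 × 0.022 × 0.5 = 0.00209 M/s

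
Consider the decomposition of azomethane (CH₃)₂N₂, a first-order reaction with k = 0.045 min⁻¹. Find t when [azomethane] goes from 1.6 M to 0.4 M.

30.81 min

Step 1: For first-order: t = ln([azomethane]₀/[azomethane])/k
Step 2: t = ln(1.6/0.4)/0.045
Step 3: t = ln(4)/0.045
Step 4: t = 1.386/0.045 = 30.81 min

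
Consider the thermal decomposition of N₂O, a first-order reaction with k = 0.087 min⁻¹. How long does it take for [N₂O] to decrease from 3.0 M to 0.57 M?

19.09 min

Step 1: For first-order: t = ln([N₂O]₀/[N₂O])/k
Step 2: t = ln(3.0/0.57)/0.087
Step 3: t = ln(5.263)/0.087
Step 4: t = 1.661/0.087 = 19.09 min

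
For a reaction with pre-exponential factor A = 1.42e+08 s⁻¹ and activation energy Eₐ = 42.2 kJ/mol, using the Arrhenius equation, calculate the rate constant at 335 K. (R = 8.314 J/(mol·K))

3.73e+01 s⁻¹

Step 1: Use the Arrhenius equation: k = A × exp(-Eₐ/RT)
Step 2: Convert Eₐ to J/mol: 42.2 kJ/mol = 42200 J/mol
Step 3: Calculate the exponent: -Eₐ/(RT) = -42200/(8.314 × 335) = -15.15157
Step 4: k = 1.42e+08 × exp(-15.15157)
Step 5: k = 1.42e+08 × 2.62880e-07 = 3.7329e+01 s⁻¹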